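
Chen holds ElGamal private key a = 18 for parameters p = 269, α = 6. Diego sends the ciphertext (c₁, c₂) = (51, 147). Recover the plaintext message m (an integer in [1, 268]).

71

Shared mask s = c₁^a mod p = 51^18 mod 269.
51^1 ≡ 51 (mod 269)
51^2 = (51^1)^2 ≡ 51^2 = 2601 ≡ 180 (mod 269)
51^4 = (51^2)^2 ≡ 180^2 = 32400 ≡ 120 (mod 269)
51^8 = (51^4)^2 ≡ 120^2 = 14400 ≡ 143 (mod 269)
51^16 = (51^8)^2 ≡ 143^2 = 20449 ≡ 5 (mod 269)
51^18 = 51^16 · 51^2 ≡ 5 · 180 ≡ 93 (mod 269).
So s = 93; s⁻¹ ≡ 81 (mod 269).
m = c₂ · s⁻¹ mod 269 = 147 · 81 mod 269 = 71.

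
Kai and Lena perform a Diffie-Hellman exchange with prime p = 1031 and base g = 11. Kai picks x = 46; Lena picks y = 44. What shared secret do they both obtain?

Kai sends A = g^x mod p = 11^46 mod 1031.
11^1 ≡ 11 (mod 1031)
11^2 = (11^1)^2 ≡ 11^2 = 121 ≡ 121 (mod 1031)
11^4 = (11^2)^2 ≡ 121^2 = 14641 ≡ 207 (mod 1031)
11^8 = (11^4)^2 ≡ 207^2 = 42849 ≡ 578 (mod 1031)
11^16 = (11^8)^2 ≡ 578^2 = 334084 ≡ 40 (mod 1031)
11^32 = (11^16)^2 ≡ 40^2 = 1600 ≡ 569 (mod 1031)
11^46 = 11^32 · 11^8 · 11^4 · 11^2 ≡ 569 · 578 · 207 · 121 ≡ 972 (mod 1031).
So A = 972. Lena then computes K = A^y mod p = 972^44 mod 1031.
972^1 ≡ 972 (mod 1031)
972^2 = (972^1)^2 ≡ 972^2 = 944784 ≡ 388 (mod 1031)
972^4 = (972^2)^2 ≡ 388^2 = 150544 ≡ 18 (mod 1031)
972^8 = (972^4)^2 ≡ 18^2 = 324 ≡ 324 (mod 1031)
972^16 = (972^8)^2 ≡ 324^2 = 104976 ≡ 845 (mod 1031)
972^32 = (972^16)^2 ≡ 845^2 = 714025 ≡ 573 (mod 1031)
972^44 = 972^32 · 972^8 · 972^4 ≡ 573 · 324 · 18 ≡ 265 (mod 1031).

265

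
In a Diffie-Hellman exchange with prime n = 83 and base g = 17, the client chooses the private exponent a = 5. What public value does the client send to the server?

Public value = 17^5 (mod 83).
17^1 ≡ 17 (mod 83)
17^2 = (17^1)^2 ≡ 17^2 = 289 ≡ 40 (mod 83)
17^4 = (17^2)^2 ≡ 40^2 = 1600 ≡ 23 (mod 83)
17^5 = 17^4 · 17^1 ≡ 23 · 17 ≡ 59 (mod 83).

59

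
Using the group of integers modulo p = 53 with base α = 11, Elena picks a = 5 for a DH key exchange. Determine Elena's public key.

Public value = 11^5 mod 53.
11^1 ≡ 11 (mod 53)
11^2 = (11^1)^2 ≡ 11^2 = 121 ≡ 15 (mod 53)
11^4 = (11^2)^2 ≡ 15^2 = 225 ≡ 13 (mod 53)
11^5 = 11^4 · 11^1 ≡ 13 · 11 ≡ 37 (mod 53).

37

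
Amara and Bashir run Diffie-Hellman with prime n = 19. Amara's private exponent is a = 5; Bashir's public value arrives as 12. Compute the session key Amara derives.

8

Shared key K = 12^5 mod 19.
12^1 ≡ 12 (mod 19)
12^2 = (12^1)^2 ≡ 12^2 = 144 ≡ 11 (mod 19)
12^4 = (12^2)^2 ≡ 11^2 = 121 ≡ 7 (mod 19)
12^5 = 12^4 · 12^1 ≡ 7 · 12 ≡ 8 (mod 19).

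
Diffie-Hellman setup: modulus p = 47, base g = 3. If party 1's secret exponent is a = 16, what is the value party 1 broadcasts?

32

Public value = 3^16 (mod 47).
3^1 ≡ 3 (mod 47)
3^2 = (3^1)^2 ≡ 3^2 = 9 ≡ 9 (mod 47)
3^4 = (3^2)^2 ≡ 9^2 = 81 ≡ 34 (mod 47)
3^8 = (3^4)^2 ≡ 34^2 = 1156 ≡ 28 (mod 47)
3^16 = (3^8)^2 ≡ 28^2 = 784 ≡ 32 (mod 47)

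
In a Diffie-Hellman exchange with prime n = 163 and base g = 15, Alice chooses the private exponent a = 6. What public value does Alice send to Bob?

Public value = 15^6 mod 163.
15^1 ≡ 15 (mod 163)
15^2 = (15^1)^2 ≡ 15^2 = 225 ≡ 62 (mod 163)
15^4 = (15^2)^2 ≡ 62^2 = 3844 ≡ 95 (mod 163)
15^6 = 15^4 · 15^2 ≡ 95 · 62 ≡ 22 (mod 163).

22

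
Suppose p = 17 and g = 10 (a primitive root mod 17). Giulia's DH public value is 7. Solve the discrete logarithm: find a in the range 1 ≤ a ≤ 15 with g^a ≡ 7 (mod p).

Try successive powers of 10 modulo 17:
10^1 ≡ 10
10^2 ≡ 15
10^3 ≡ 14
10^4 ≡ 4
10^5 ≡ 6
10^6 ≡ 9
10^7 ≡ 5
10^8 ≡ 16
10^9 ≡ 7
Found: a = 9.

9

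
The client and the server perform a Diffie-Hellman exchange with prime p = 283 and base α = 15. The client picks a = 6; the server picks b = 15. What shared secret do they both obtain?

The client sends A = α^a mod p = 15^6 mod 283.
15^1 ≡ 15 (mod 283)
15^2 = (15^1)^2 ≡ 15^2 = 225 ≡ 225 (mod 283)
15^4 = (15^2)^2 ≡ 225^2 = 50625 ≡ 251 (mod 283)
15^6 = 15^4 · 15^2 ≡ 251 · 225 ≡ 158 (mod 283).
So A = 158. The server then computes K = A^b mod p = 158^15 mod 283.
158^1 ≡ 158 (mod 283)
158^2 = (158^1)^2 ≡ 158^2 = 24964 ≡ 60 (mod 283)
158^4 = (158^2)^2 ≡ 60^2 = 3600 ≡ 204 (mod 283)
158^8 = (158^4)^2 ≡ 204^2 = 41616 ≡ 15 (mod 283)
158^15 = 158^8 · 158^4 · 158^2 · 158^1 ≡ 15 · 204 · 60 · 158 ≡ 168 (mod 283).

168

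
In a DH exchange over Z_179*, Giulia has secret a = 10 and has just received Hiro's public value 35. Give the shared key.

Shared key K = 35^10 mod 179.
35^1 ≡ 35 (mod 179)
35^2 = (35^1)^2 ≡ 35^2 = 1225 ≡ 151 (mod 179)
35^4 = (35^2)^2 ≡ 151^2 = 22801 ≡ 68 (mod 179)
35^8 = (35^4)^2 ≡ 68^2 = 4624 ≡ 149 (mod 179)
35^10 = 35^8 · 35^2 ≡ 149 · 151 ≡ 124 (mod 179).

124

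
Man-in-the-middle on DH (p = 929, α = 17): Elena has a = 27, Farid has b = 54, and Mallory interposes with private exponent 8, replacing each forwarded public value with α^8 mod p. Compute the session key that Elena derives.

Elena receives Mallory's public value M = 17^8 mod 929 instead of the honest one.
17^1 ≡ 17 (mod 929)
17^2 = (17^1)^2 ≡ 17^2 = 289 ≡ 289 (mod 929)
17^4 = (17^2)^2 ≡ 289^2 = 83521 ≡ 840 (mod 929)
17^8 = (17^4)^2 ≡ 840^2 = 705600 ≡ 489 (mod 929)
So M = 489. Elena computes K = M^27 mod 929.
489^1 ≡ 489 (mod 929)
489^2 = (489^1)^2 ≡ 489^2 = 239121 ≡ 368 (mod 929)
489^4 = (489^2)^2 ≡ 368^2 = 135424 ≡ 719 (mod 929)
489^8 = (489^4)^2 ≡ 719^2 = 516961 ≡ 437 (mod 929)
489^16 = (489^8)^2 ≡ 437^2 = 190969 ≡ 524 (mod 929)
489^27 = 489^16 · 489^8 · 489^2 · 489^1 ≡ 524 · 437 · 368 · 489 ≡ 90 (mod 929).

90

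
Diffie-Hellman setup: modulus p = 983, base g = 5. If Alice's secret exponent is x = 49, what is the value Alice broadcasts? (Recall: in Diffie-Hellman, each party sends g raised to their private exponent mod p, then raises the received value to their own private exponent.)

901

Public value = 5^49 mod 983.
5^1 ≡ 5 (mod 983)
5^2 = (5^1)^2 ≡ 5^2 = 25 ≡ 25 (mod 983)
5^4 = (5^2)^2 ≡ 25^2 = 625 ≡ 625 (mod 983)
5^8 = (5^4)^2 ≡ 625^2 = 390625 ≡ 374 (mod 983)
5^16 = (5^8)^2 ≡ 374^2 = 139876 ≡ 290 (mod 983)
5^32 = (5^16)^2 ≡ 290^2 = 84100 ≡ 545 (mod 983)
5^49 = 5^32 · 5^16 · 5^1 ≡ 545 · 290 · 5 ≡ 901 (mod 983).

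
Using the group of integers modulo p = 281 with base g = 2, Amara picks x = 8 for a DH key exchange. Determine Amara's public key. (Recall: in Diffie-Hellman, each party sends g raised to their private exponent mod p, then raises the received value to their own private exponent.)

256

Public value = 2^8 mod 281.
2^1 ≡ 2 (mod 281)
2^2 = (2^1)^2 ≡ 2^2 = 4 ≡ 4 (mod 281)
2^4 = (2^2)^2 ≡ 4^2 = 16 ≡ 16 (mod 281)
2^8 = (2^4)^2 ≡ 16^2 = 256 ≡ 256 (mod 281)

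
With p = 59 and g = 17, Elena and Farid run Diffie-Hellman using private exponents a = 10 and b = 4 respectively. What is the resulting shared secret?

Farid sends B = g^b mod p = 17^4 mod 59.
17^1 ≡ 17 (mod 59)
17^2 = (17^1)^2 ≡ 17^2 = 289 ≡ 53 (mod 59)
17^4 = (17^2)^2 ≡ 53^2 = 2809 ≡ 36 (mod 59)
So B = 36. Elena then computes K = B^a mod p = 36^10 mod 59.
36^1 ≡ 36 (mod 59)
36^2 = (36^1)^2 ≡ 36^2 = 1296 ≡ 57 (mod 59)
36^4 = (36^2)^2 ≡ 57^2 = 3249 ≡ 4 (mod 59)
36^8 = (36^4)^2 ≡ 4^2 = 16 ≡ 16 (mod 59)
36^10 = 36^8 · 36^2 ≡ 16 · 57 ≡ 27 (mod 59).

27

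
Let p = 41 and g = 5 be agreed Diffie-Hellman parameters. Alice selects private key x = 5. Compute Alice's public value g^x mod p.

9

Public value = 5^5 mod 41.
5^1 ≡ 5 (mod 41)
5^2 = (5^1)^2 ≡ 5^2 = 25 ≡ 25 (mod 41)
5^4 = (5^2)^2 ≡ 25^2 = 625 ≡ 10 (mod 41)
5^5 = 5^4 · 5^1 ≡ 10 · 5 ≡ 9 (mod 41).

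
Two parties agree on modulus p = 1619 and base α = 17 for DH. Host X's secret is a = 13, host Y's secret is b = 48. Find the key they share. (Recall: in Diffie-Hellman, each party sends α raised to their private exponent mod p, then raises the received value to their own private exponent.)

772

Host Y sends B = α^b mod p = 17^48 mod 1619.
17^1 ≡ 17 (mod 1619)
17^2 = (17^1)^2 ≡ 17^2 = 289 ≡ 289 (mod 1619)
17^4 = (17^2)^2 ≡ 289^2 = 83521 ≡ 952 (mod 1619)
17^8 = (17^4)^2 ≡ 952^2 = 906304 ≡ 1283 (mod 1619)
17^16 = (17^8)^2 ≡ 1283^2 = 1646089 ≡ 1185 (mod 1619)
17^32 = (17^16)^2 ≡ 1185^2 = 1404225 ≡ 552 (mod 1619)
17^48 = 17^32 · 17^16 ≡ 552 · 1185 ≡ 44 (mod 1619).
So B = 44. Host X then computes K = B^a mod p = 44^13 mod 1619.
44^1 ≡ 44 (mod 1619)
44^2 = (44^1)^2 ≡ 44^2 = 1936 ≡ 317 (mod 1619)
44^4 = (44^2)^2 ≡ 317^2 = 100489 ≡ 111 (mod 1619)
44^8 = (44^4)^2 ≡ 111^2 = 12321 ≡ 988 (mod 1619)
44^13 = 44^8 · 44^4 · 44^1 ≡ 988 · 111 · 44 ≡ 772 (mod 1619).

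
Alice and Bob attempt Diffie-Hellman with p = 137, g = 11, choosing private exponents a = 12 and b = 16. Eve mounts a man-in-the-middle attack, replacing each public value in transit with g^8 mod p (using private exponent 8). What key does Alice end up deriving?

Alice receives Eve's public value M = 11^8 mod 137 instead of the honest one.
11^1 ≡ 11 (mod 137)
11^2 = (11^1)^2 ≡ 11^2 = 121 ≡ 121 (mod 137)
11^4 = (11^2)^2 ≡ 121^2 = 14641 ≡ 119 (mod 137)
11^8 = (11^4)^2 ≡ 119^2 = 14161 ≡ 50 (mod 137)
So M = 50. Alice computes K = M^12 mod 137.
50^1 ≡ 50 (mod 137)
50^2 = (50^1)^2 ≡ 50^2 = 2500 ≡ 34 (mod 137)
50^4 = (50^2)^2 ≡ 34^2 = 1156 ≡ 60 (mod 137)
50^8 = (50^4)^2 ≡ 60^2 = 3600 ≡ 38 (mod 137)
50^12 = 50^8 · 50^4 ≡ 38 · 60 ≡ 88 (mod 137).

88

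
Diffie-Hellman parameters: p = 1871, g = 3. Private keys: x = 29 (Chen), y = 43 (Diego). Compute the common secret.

Diego sends B = g^y mod p = 3^43 mod 1871.
3^1 ≡ 3 (mod 1871)
3^2 = (3^1)^2 ≡ 3^2 = 9 ≡ 9 (mod 1871)
3^4 = (3^2)^2 ≡ 9^2 = 81 ≡ 81 (mod 1871)
3^8 = (3^4)^2 ≡ 81^2 = 6561 ≡ 948 (mod 1871)
3^16 = (3^8)^2 ≡ 948^2 = 898704 ≡ 624 (mod 1871)
3^32 = (3^16)^2 ≡ 624^2 = 389376 ≡ 208 (mod 1871)
3^43 = 3^32 · 3^8 · 3^2 · 3^1 ≡ 208 · 948 · 9 · 3 ≡ 973 (mod 1871).
So B = 973. Chen then computes K = B^x mod p = 973^29 mod 1871.
973^1 ≡ 973 (mod 1871)
973^2 = (973^1)^2 ≡ 973^2 = 946729 ≡ 3 (mod 1871)
973^4 = (973^2)^2 ≡ 3^2 = 9 ≡ 9 (mod 1871)
973^8 = (973^4)^2 ≡ 9^2 = 81 ≡ 81 (mod 1871)
973^16 = (973^8)^2 ≡ 81^2 = 6561 ≡ 948 (mod 1871)
973^29 = 973^16 · 973^8 · 973^4 · 973^1 ≡ 948 · 81 · 9 · 973 ≡ 729 (mod 1871).

729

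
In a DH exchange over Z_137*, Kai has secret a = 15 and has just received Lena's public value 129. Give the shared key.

130

Shared key K = 129^15 mod 137.
129^1 ≡ 129 (mod 137)
129^2 = (129^1)^2 ≡ 129^2 = 16641 ≡ 64 (mod 137)
129^4 = (129^2)^2 ≡ 64^2 = 4096 ≡ 123 (mod 137)
129^8 = (129^4)^2 ≡ 123^2 = 15129 ≡ 59 (mod 137)
129^15 = 129^8 · 129^4 · 129^2 · 129^1 ≡ 59 · 123 · 64 · 129 ≡ 130 (mod 137).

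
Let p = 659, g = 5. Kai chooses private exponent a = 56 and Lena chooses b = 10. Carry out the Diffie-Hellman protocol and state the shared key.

616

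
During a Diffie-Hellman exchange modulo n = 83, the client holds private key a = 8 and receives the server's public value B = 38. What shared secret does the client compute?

17

Shared key K = 38^8 mod 83.
38^1 ≡ 38 (mod 83)
38^2 = (38^1)^2 ≡ 38^2 = 1444 ≡ 33 (mod 83)
38^4 = (38^2)^2 ≡ 33^2 = 1089 ≡ 10 (mod 83)
38^8 = (38^4)^2 ≡ 10^2 = 100 ≡ 17 (mod 83)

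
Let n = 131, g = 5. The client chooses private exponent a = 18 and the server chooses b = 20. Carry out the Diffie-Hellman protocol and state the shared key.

The client sends A = g^a mod n = 5^18 mod 131.
5^1 ≡ 5 (mod 131)
5^2 = (5^1)^2 ≡ 5^2 = 25 ≡ 25 (mod 131)
5^4 = (5^2)^2 ≡ 25^2 = 625 ≡ 101 (mod 131)
5^8 = (5^4)^2 ≡ 101^2 = 10201 ≡ 114 (mod 131)
5^16 = (5^8)^2 ≡ 114^2 = 12996 ≡ 27 (mod 131)
5^18 = 5^16 · 5^2 ≡ 27 · 25 ≡ 20 (mod 131).
So A = 20. The server then computes K = A^b mod n = 20^20 mod 131.
20^1 ≡ 20 (mod 131)
20^2 = (20^1)^2 ≡ 20^2 = 400 ≡ 7 (mod 131)
20^4 = (20^2)^2 ≡ 7^2 = 49 ≡ 49 (mod 131)
20^8 = (20^4)^2 ≡ 49^2 = 2401 ≡ 43 (mod 131)
20^16 = (20^8)^2 ≡ 43^2 = 1849 ≡ 15 (mod 131)
20^20 = 20^16 · 20^4 ≡ 15 · 49 ≡ 80 (mod 131).

80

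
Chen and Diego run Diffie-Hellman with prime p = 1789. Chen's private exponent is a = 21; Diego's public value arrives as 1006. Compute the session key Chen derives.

770

Shared key K = 1006^21 mod 1789.
1006^1 ≡ 1006 (mod 1789)
1006^2 = (1006^1)^2 ≡ 1006^2 = 1012036 ≡ 1251 (mod 1789)
1006^4 = (1006^2)^2 ≡ 1251^2 = 1565001 ≡ 1415 (mod 1789)
1006^8 = (1006^4)^2 ≡ 1415^2 = 2002225 ≡ 334 (mod 1789)
1006^16 = (1006^8)^2 ≡ 334^2 = 111556 ≡ 638 (mod 1789)
1006^21 = 1006^16 · 1006^4 · 1006^1 ≡ 638 · 1415 · 1006 ≡ 770 (mod 1789).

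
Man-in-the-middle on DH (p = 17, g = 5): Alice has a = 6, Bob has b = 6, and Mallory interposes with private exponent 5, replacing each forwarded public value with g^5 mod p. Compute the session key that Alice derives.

15

Alice receives Mallory's public value M = 5^5 mod 17 instead of the honest one.
5^1 ≡ 5 (mod 17)
5^2 = (5^1)^2 ≡ 5^2 = 25 ≡ 8 (mod 17)
5^4 = (5^2)^2 ≡ 8^2 = 64 ≡ 13 (mod 17)
5^5 = 5^4 · 5^1 ≡ 13 · 5 ≡ 14 (mod 17).
So M = 14. Alice computes K = M^6 mod 17.
14^1 ≡ 14 (mod 17)
14^2 = (14^1)^2 ≡ 14^2 = 196 ≡ 9 (mod 17)
14^4 = (14^2)^2 ≡ 9^2 = 81 ≡ 13 (mod 17)
14^6 = 14^4 · 14^2 ≡ 13 · 9 ≡ 15 (mod 17).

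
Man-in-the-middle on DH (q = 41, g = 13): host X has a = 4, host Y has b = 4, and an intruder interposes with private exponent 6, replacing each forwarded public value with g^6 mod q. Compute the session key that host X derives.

Host X receives an intruder's public value M = 13^6 mod 41 instead of the honest one.
13^1 ≡ 13 (mod 41)
13^2 = (13^1)^2 ≡ 13^2 = 169 ≡ 5 (mod 41)
13^4 = (13^2)^2 ≡ 5^2 = 25 ≡ 25 (mod 41)
13^6 = 13^4 · 13^2 ≡ 25 · 5 ≡ 2 (mod 41).
So M = 2. Host X computes K = M^4 mod 41.
2^1 ≡ 2 (mod 41)
2^2 = (2^1)^2 ≡ 2^2 = 4 ≡ 4 (mod 41)
2^4 = (2^2)^2 ≡ 4^2 = 16 ≡ 16 (mod 41)

16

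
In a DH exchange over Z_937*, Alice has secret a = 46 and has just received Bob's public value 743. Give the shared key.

721

Shared key K = 743^46 mod 937.
743^1 ≡ 743 (mod 937)
743^2 = (743^1)^2 ≡ 743^2 = 552049 ≡ 156 (mod 937)
743^4 = (743^2)^2 ≡ 156^2 = 24336 ≡ 911 (mod 937)
743^8 = (743^4)^2 ≡ 911^2 = 829921 ≡ 676 (mod 937)
743^16 = (743^8)^2 ≡ 676^2 = 456976 ≡ 657 (mod 937)
743^32 = (743^16)^2 ≡ 657^2 = 431649 ≡ 629 (mod 937)
743^46 = 743^32 · 743^8 · 743^4 · 743^2 ≡ 629 · 676 · 911 · 156 ≡ 721 (mod 937).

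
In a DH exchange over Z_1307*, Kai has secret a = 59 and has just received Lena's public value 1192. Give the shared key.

265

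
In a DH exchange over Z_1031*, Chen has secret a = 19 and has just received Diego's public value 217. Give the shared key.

290

Shared key K = 217^19 mod 1031.
217^1 ≡ 217 (mod 1031)
217^2 = (217^1)^2 ≡ 217^2 = 47089 ≡ 694 (mod 1031)
217^4 = (217^2)^2 ≡ 694^2 = 481636 ≡ 159 (mod 1031)
217^8 = (217^4)^2 ≡ 159^2 = 25281 ≡ 537 (mod 1031)
217^16 = (217^8)^2 ≡ 537^2 = 288369 ≡ 720 (mod 1031)
217^19 = 217^16 · 217^2 · 217^1 ≡ 720 · 694 · 217 ≡ 290 (mod 1031).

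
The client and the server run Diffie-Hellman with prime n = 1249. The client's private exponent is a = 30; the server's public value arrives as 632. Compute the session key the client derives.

316

Shared key K = 632^30 mod 1249.
632^1 ≡ 632 (mod 1249)
632^2 = (632^1)^2 ≡ 632^2 = 399424 ≡ 993 (mod 1249)
632^4 = (632^2)^2 ≡ 993^2 = 986049 ≡ 588 (mod 1249)
632^8 = (632^4)^2 ≡ 588^2 = 345744 ≡ 1020 (mod 1249)
632^16 = (632^8)^2 ≡ 1020^2 = 1040400 ≡ 1232 (mod 1249)
632^30 = 632^16 · 632^8 · 632^4 · 632^2 ≡ 1232 · 1020 · 588 · 993 ≡ 316 (mod 1249).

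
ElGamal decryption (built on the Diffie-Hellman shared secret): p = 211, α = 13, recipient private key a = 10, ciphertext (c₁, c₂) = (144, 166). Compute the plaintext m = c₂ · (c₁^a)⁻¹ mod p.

Shared mask s = c₁^a mod p = 144^10 mod 211.
144^1 ≡ 144 (mod 211)
144^2 = (144^1)^2 ≡ 144^2 = 20736 ≡ 58 (mod 211)
144^4 = (144^2)^2 ≡ 58^2 = 3364 ≡ 199 (mod 211)
144^8 = (144^4)^2 ≡ 199^2 = 39601 ≡ 144 (mod 211)
144^10 = 144^8 · 144^2 ≡ 144 · 58 ≡ 123 (mod 211).
So s = 123; s⁻¹ ≡ 199 (mod 211).
m = c₂ · s⁻¹ mod 211 = 166 · 199 mod 211 = 118.

118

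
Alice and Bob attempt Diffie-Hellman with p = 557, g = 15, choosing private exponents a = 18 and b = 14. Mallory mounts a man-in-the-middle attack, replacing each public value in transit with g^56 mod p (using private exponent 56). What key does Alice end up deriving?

316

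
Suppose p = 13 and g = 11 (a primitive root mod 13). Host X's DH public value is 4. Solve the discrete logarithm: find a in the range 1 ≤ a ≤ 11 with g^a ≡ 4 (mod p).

2

Try successive powers of 11 modulo 13:
11^1 ≡ 11
11^2 ≡ 4
Found: a = 2.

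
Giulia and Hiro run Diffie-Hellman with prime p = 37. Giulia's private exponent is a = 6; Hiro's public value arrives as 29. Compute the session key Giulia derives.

Shared key K = 29^6 mod 37.
29^1 ≡ 29 (mod 37)
29^2 = (29^1)^2 ≡ 29^2 = 841 ≡ 27 (mod 37)
29^4 = (29^2)^2 ≡ 27^2 = 729 ≡ 26 (mod 37)
29^6 = 29^4 · 29^2 ≡ 26 · 27 ≡ 36 (mod 37).

36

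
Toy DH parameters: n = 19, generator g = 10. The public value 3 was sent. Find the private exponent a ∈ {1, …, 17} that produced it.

Try successive powers of 10 modulo 19:
10^1 ≡ 10
10^2 ≡ 5
10^3 ≡ 12
10^4 ≡ 6
10^5 ≡ 3
Found: a = 5.

5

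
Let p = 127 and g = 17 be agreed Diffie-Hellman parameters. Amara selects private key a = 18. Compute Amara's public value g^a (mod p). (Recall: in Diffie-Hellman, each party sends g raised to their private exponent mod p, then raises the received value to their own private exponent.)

Public value = 17^18 (mod 127).
17^1 ≡ 17 (mod 127)
17^2 = (17^1)^2 ≡ 17^2 = 289 ≡ 35 (mod 127)
17^4 = (17^2)^2 ≡ 35^2 = 1225 ≡ 82 (mod 127)
17^8 = (17^4)^2 ≡ 82^2 = 6724 ≡ 120 (mod 127)
17^16 = (17^8)^2 ≡ 120^2 = 14400 ≡ 49 (mod 127)
17^18 = 17^16 · 17^2 ≡ 49 · 35 ≡ 64 (mod 127).

64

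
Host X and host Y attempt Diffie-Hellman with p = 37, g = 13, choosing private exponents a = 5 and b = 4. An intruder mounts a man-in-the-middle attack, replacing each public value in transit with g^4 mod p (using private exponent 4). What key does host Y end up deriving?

7

Host Y receives an intruder's public value M = 13^4 mod 37 instead of the honest one.
13^1 ≡ 13 (mod 37)
13^2 = (13^1)^2 ≡ 13^2 = 169 ≡ 21 (mod 37)
13^4 = (13^2)^2 ≡ 21^2 = 441 ≡ 34 (mod 37)
So M = 34. Host Y computes K = M^4 mod 37.
34^1 ≡ 34 (mod 37)
34^2 = (34^1)^2 ≡ 34^2 = 1156 ≡ 9 (mod 37)
34^4 = (34^2)^2 ≡ 9^2 = 81 ≡ 7 (mod 37)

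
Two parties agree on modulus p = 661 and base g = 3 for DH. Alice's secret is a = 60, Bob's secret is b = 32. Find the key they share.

Bob sends B = g^b mod p = 3^32 mod 661.
3^1 ≡ 3 (mod 661)
3^2 = (3^1)^2 ≡ 3^2 = 9 ≡ 9 (mod 661)
3^4 = (3^2)^2 ≡ 9^2 = 81 ≡ 81 (mod 661)
3^8 = (3^4)^2 ≡ 81^2 = 6561 ≡ 612 (mod 661)
3^16 = (3^8)^2 ≡ 612^2 = 374544 ≡ 418 (mod 661)
3^32 = (3^16)^2 ≡ 418^2 = 174724 ≡ 220 (mod 661)
So B = 220. Alice then computes K = B^a mod p = 220^60 mod 661.
220^1 ≡ 220 (mod 661)
220^2 = (220^1)^2 ≡ 220^2 = 48400 ≡ 147 (mod 661)
220^4 = (220^2)^2 ≡ 147^2 = 21609 ≡ 457 (mod 661)
220^8 = (220^4)^2 ≡ 457^2 = 208849 ≡ 634 (mod 661)
220^16 = (220^8)^2 ≡ 634^2 = 401956 ≡ 68 (mod 661)
220^32 = (220^16)^2 ≡ 68^2 = 4624 ≡ 658 (mod 661)
220^60 = 220^32 · 220^16 · 220^8 · 220^4 ≡ 658 · 68 · 634 · 457 ≡ 68 (mod 661).

68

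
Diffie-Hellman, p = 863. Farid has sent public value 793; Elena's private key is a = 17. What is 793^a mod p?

131

Shared key K = 793^17 mod 863.
793^1 ≡ 793 (mod 863)
793^2 = (793^1)^2 ≡ 793^2 = 628849 ≡ 585 (mod 863)
793^4 = (793^2)^2 ≡ 585^2 = 342225 ≡ 477 (mod 863)
793^8 = (793^4)^2 ≡ 477^2 = 227529 ≡ 560 (mod 863)
793^16 = (793^8)^2 ≡ 560^2 = 313600 ≡ 331 (mod 863)
793^17 = 793^16 · 793^1 ≡ 331 · 793 ≡ 131 (mod 863).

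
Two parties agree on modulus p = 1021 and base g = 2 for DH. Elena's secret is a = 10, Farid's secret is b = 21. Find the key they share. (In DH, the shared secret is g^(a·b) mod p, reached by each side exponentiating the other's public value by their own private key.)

Elena sends A = g^a mod p = 2^10 mod 1021.
2^1 ≡ 2 (mod 1021)
2^2 = (2^1)^2 ≡ 2^2 = 4 ≡ 4 (mod 1021)
2^4 = (2^2)^2 ≡ 4^2 = 16 ≡ 16 (mod 1021)
2^8 = (2^4)^2 ≡ 16^2 = 256 ≡ 256 (mod 1021)
2^10 = 2^8 · 2^2 ≡ 256 · 4 ≡ 3 (mod 1021).
So A = 3. Farid then computes K = A^b mod p = 3^21 mod 1021.
3^1 ≡ 3 (mod 1021)
3^2 = (3^1)^2 ≡ 3^2 = 9 ≡ 9 (mod 1021)
3^4 = (3^2)^2 ≡ 9^2 = 81 ≡ 81 (mod 1021)
3^8 = (3^4)^2 ≡ 81^2 = 6561 ≡ 435 (mod 1021)
3^16 = (3^8)^2 ≡ 435^2 = 189225 ≡ 340 (mod 1021)
3^21 = 3^16 · 3^4 · 3^1 ≡ 340 · 81 · 3 ≡ 940 (mod 1021).

940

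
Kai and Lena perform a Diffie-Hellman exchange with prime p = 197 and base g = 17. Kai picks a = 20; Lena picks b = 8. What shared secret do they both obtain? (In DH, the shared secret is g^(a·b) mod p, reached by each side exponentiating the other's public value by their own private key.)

Lena sends B = g^b mod p = 17^8 mod 197.
17^1 ≡ 17 (mod 197)
17^2 = (17^1)^2 ≡ 17^2 = 289 ≡ 92 (mod 197)
17^4 = (17^2)^2 ≡ 92^2 = 8464 ≡ 190 (mod 197)
17^8 = (17^4)^2 ≡ 190^2 = 36100 ≡ 49 (mod 197)
So B = 49. Kai then computes K = B^a mod p = 49^20 mod 197.
49^1 ≡ 49 (mod 197)
49^2 = (49^1)^2 ≡ 49^2 = 2401 ≡ 37 (mod 197)
49^4 = (49^2)^2 ≡ 37^2 = 1369 ≡ 187 (mod 197)
49^8 = (49^4)^2 ≡ 187^2 = 34969 ≡ 100 (mod 197)
49^16 = (49^8)^2 ≡ 100^2 = 10000 ≡ 150 (mod 197)
49^20 = 49^16 · 49^4 ≡ 150 · 187 ≡ 76 (mod 197).

76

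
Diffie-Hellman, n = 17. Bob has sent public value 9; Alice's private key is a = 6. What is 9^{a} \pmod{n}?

Shared key K = 9^6 mod 17.
9^1 ≡ 9 (mod 17)
9^2 = (9^1)^2 ≡ 9^2 = 81 ≡ 13 (mod 17)
9^4 = (9^2)^2 ≡ 13^2 = 169 ≡ 16 (mod 17)
9^6 = 9^4 · 9^2 ≡ 16 · 13 ≡ 4 (mod 17).

4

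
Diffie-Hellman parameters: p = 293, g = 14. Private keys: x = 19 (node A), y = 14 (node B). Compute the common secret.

Node B sends B = g^y mod p = 14^14 mod 293.
14^1 ≡ 14 (mod 293)
14^2 = (14^1)^2 ≡ 14^2 = 196 ≡ 196 (mod 293)
14^4 = (14^2)^2 ≡ 196^2 = 38416 ≡ 33 (mod 293)
14^8 = (14^4)^2 ≡ 33^2 = 1089 ≡ 210 (mod 293)
14^14 = 14^8 · 14^4 · 14^2 ≡ 210 · 33 · 196 ≡ 225 (mod 293).
So B = 225. Node A then computes K = B^x mod p = 225^19 mod 293.
225^1 ≡ 225 (mod 293)
225^2 = (225^1)^2 ≡ 225^2 = 50625 ≡ 229 (mod 293)
225^4 = (225^2)^2 ≡ 229^2 = 52441 ≡ 287 (mod 293)
225^8 = (225^4)^2 ≡ 287^2 = 82369 ≡ 36 (mod 293)
225^16 = (225^8)^2 ≡ 36^2 = 1296 ≡ 124 (mod 293)
225^19 = 225^16 · 225^2 · 225^1 ≡ 124 · 229 · 225 ≡ 235 (mod 293).

235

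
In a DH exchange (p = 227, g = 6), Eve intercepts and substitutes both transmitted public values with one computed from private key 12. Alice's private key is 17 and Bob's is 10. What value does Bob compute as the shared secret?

Bob receives Eve's public value M = 6^12 mod 227 instead of the honest one.
6^1 ≡ 6 (mod 227)
6^2 = (6^1)^2 ≡ 6^2 = 36 ≡ 36 (mod 227)
6^4 = (6^2)^2 ≡ 36^2 = 1296 ≡ 161 (mod 227)
6^8 = (6^4)^2 ≡ 161^2 = 25921 ≡ 43 (mod 227)
6^12 = 6^8 · 6^4 ≡ 43 · 161 ≡ 113 (mod 227).
So M = 113. Bob computes K = M^10 mod 227.
113^1 ≡ 113 (mod 227)
113^2 = (113^1)^2 ≡ 113^2 = 12769 ≡ 57 (mod 227)
113^4 = (113^2)^2 ≡ 57^2 = 3249 ≡ 71 (mod 227)
113^8 = (113^4)^2 ≡ 71^2 = 5041 ≡ 47 (mod 227)
113^10 = 113^8 · 113^2 ≡ 47 · 57 ≡ 182 (mod 227).

182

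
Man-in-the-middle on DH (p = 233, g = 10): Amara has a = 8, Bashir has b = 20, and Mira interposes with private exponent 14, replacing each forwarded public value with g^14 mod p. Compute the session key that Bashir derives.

37

Bashir receives Mira's public value M = 10^14 mod 233 instead of the honest one.
10^1 ≡ 10 (mod 233)
10^2 = (10^1)^2 ≡ 10^2 = 100 ≡ 100 (mod 233)
10^4 = (10^2)^2 ≡ 100^2 = 10000 ≡ 214 (mod 233)
10^8 = (10^4)^2 ≡ 214^2 = 45796 ≡ 128 (mod 233)
10^14 = 10^8 · 10^4 · 10^2 ≡ 128 · 214 · 100 ≡ 52 (mod 233).
So M = 52. Bashir computes K = M^20 mod 233.
52^1 ≡ 52 (mod 233)
52^2 = (52^1)^2 ≡ 52^2 = 2704 ≡ 141 (mod 233)
52^4 = (52^2)^2 ≡ 141^2 = 19881 ≡ 76 (mod 233)
52^8 = (52^4)^2 ≡ 76^2 = 5776 ≡ 184 (mod 233)
52^16 = (52^8)^2 ≡ 184^2 = 33856 ≡ 71 (mod 233)
52^20 = 52^16 · 52^4 ≡ 71 · 76 ≡ 37 (mod 233).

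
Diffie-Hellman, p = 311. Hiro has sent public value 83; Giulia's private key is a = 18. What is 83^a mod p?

146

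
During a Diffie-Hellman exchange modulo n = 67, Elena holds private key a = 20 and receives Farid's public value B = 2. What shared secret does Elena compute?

Shared key K = 2^20 mod 67.
2^1 ≡ 2 (mod 67)
2^2 = (2^1)^2 ≡ 2^2 = 4 ≡ 4 (mod 67)
2^4 = (2^2)^2 ≡ 4^2 = 16 ≡ 16 (mod 67)
2^8 = (2^4)^2 ≡ 16^2 = 256 ≡ 55 (mod 67)
2^16 = (2^8)^2 ≡ 55^2 = 3025 ≡ 10 (mod 67)
2^20 = 2^16 · 2^4 ≡ 10 · 16 ≡ 26 (mod 67).

26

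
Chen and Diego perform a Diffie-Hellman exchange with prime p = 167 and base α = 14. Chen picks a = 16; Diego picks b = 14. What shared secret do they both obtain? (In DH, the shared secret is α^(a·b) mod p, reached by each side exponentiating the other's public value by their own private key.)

32

Chen sends A = α^a mod p = 14^16 mod 167.
14^1 ≡ 14 (mod 167)
14^2 = (14^1)^2 ≡ 14^2 = 196 ≡ 29 (mod 167)
14^4 = (14^2)^2 ≡ 29^2 = 841 ≡ 6 (mod 167)
14^8 = (14^4)^2 ≡ 6^2 = 36 ≡ 36 (mod 167)
14^16 = (14^8)^2 ≡ 36^2 = 1296 ≡ 127 (mod 167)
So A = 127. Diego then computes K = A^b mod p = 127^14 mod 167.
127^1 ≡ 127 (mod 167)
127^2 = (127^1)^2 ≡ 127^2 = 16129 ≡ 97 (mod 167)
127^4 = (127^2)^2 ≡ 97^2 = 9409 ≡ 57 (mod 167)
127^8 = (127^4)^2 ≡ 57^2 = 3249 ≡ 76 (mod 167)
127^14 = 127^8 · 127^4 · 127^2 ≡ 76 · 57 · 97 ≡ 32 (mod 167).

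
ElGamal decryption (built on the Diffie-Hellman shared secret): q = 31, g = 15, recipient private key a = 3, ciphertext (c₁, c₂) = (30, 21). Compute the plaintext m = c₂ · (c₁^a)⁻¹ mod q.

10

Shared mask s = c₁^a mod q = 30^3 mod 31.
30^1 ≡ 30 (mod 31)
30^2 = (30^1)^2 ≡ 30^2 = 900 ≡ 1 (mod 31)
30^3 = 30^2 · 30^1 ≡ 1 · 30 ≡ 30 (mod 31).
So s = 30; s⁻¹ ≡ 30 (mod 31).
m = c₂ · s⁻¹ mod 31 = 21 · 30 mod 31 = 10.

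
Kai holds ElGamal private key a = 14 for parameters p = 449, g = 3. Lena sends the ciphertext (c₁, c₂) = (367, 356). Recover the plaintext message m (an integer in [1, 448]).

424

Shared mask s = c₁^a mod p = 367^14 mod 449.
367^1 ≡ 367 (mod 449)
367^2 = (367^1)^2 ≡ 367^2 = 134689 ≡ 438 (mod 449)
367^4 = (367^2)^2 ≡ 438^2 = 191844 ≡ 121 (mod 449)
367^8 = (367^4)^2 ≡ 121^2 = 14641 ≡ 273 (mod 449)
367^14 = 367^8 · 367^4 · 367^2 ≡ 273 · 121 · 438 ≡ 327 (mod 449).
So s = 327; s⁻¹ ≡ 92 (mod 449).
m = c₂ · s⁻¹ mod 449 = 356 · 92 mod 449 = 424.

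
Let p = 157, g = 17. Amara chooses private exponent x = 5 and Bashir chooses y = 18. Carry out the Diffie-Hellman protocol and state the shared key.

130

Bashir sends B = g^y mod p = 17^18 mod 157.
17^1 ≡ 17 (mod 157)
17^2 = (17^1)^2 ≡ 17^2 = 289 ≡ 132 (mod 157)
17^4 = (17^2)^2 ≡ 132^2 = 17424 ≡ 154 (mod 157)
17^8 = (17^4)^2 ≡ 154^2 = 23716 ≡ 9 (mod 157)
17^16 = (17^8)^2 ≡ 9^2 = 81 ≡ 81 (mod 157)
17^18 = 17^16 · 17^2 ≡ 81 · 132 ≡ 16 (mod 157).
So B = 16. Amara then computes K = B^x mod p = 16^5 mod 157.
16^1 ≡ 16 (mod 157)
16^2 = (16^1)^2 ≡ 16^2 = 256 ≡ 99 (mod 157)
16^4 = (16^2)^2 ≡ 99^2 = 9801 ≡ 67 (mod 157)
16^5 = 16^4 · 16^1 ≡ 67 · 16 ≡ 130 (mod 157).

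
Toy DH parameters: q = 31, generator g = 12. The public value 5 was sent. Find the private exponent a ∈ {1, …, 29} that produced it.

Try successive powers of 12 modulo 31:
12^1 ≡ 12
12^2 ≡ 20
12^3 ≡ 23
12^4 ≡ 28
12^5 ≡ 26
12^6 ≡ 2
12^7 ≡ 24
12^8 ≡ 9
12^9 ≡ 15
12^10 ≡ 25
12^11 ≡ 21
12^12 ≡ 4
12^13 ≡ 17
12^14 ≡ 18
12^15 ≡ 30
12^16 ≡ 19
12^17 ≡ 11
12^18 ≡ 8
12^19 ≡ 3
12^20 ≡ 5
Found: a = 20.

20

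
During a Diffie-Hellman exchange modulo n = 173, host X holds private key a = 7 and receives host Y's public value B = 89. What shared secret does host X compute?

Shared key K = 89^7 mod 173.
89^1 ≡ 89 (mod 173)
89^2 = (89^1)^2 ≡ 89^2 = 7921 ≡ 136 (mod 173)
89^4 = (89^2)^2 ≡ 136^2 = 18496 ≡ 158 (mod 173)
89^7 = 89^4 · 89^2 · 89^1 ≡ 158 · 136 · 89 ≡ 90 (mod 173).

90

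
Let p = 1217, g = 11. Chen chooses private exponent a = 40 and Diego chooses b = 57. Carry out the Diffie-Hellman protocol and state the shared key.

830

Diego sends B = g^b mod p = 11^57 mod 1217.
11^1 ≡ 11 (mod 1217)
11^2 = (11^1)^2 ≡ 11^2 = 121 ≡ 121 (mod 1217)
11^4 = (11^2)^2 ≡ 121^2 = 14641 ≡ 37 (mod 1217)
11^8 = (11^4)^2 ≡ 37^2 = 1369 ≡ 152 (mod 1217)
11^16 = (11^8)^2 ≡ 152^2 = 23104 ≡ 1198 (mod 1217)
11^32 = (11^16)^2 ≡ 1198^2 = 1435204 ≡ 361 (mod 1217)
11^57 = 11^32 · 11^16 · 11^8 · 11^1 ≡ 361 · 1198 · 152 · 11 ≡ 760 (mod 1217).
So B = 760. Chen then computes K = B^a mod p = 760^40 mod 1217.
760^1 ≡ 760 (mod 1217)
760^2 = (760^1)^2 ≡ 760^2 = 577600 ≡ 742 (mod 1217)
760^4 = (760^2)^2 ≡ 742^2 = 550564 ≡ 480 (mod 1217)
760^8 = (760^4)^2 ≡ 480^2 = 230400 ≡ 387 (mod 1217)
760^16 = (760^8)^2 ≡ 387^2 = 149769 ≡ 78 (mod 1217)
760^32 = (760^16)^2 ≡ 78^2 = 6084 ≡ 1216 (mod 1217)
760^40 = 760^32 · 760^8 ≡ 1216 · 387 ≡ 830 (mod 1217).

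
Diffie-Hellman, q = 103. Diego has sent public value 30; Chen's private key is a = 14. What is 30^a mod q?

Shared key K = 30^14 mod 103.
30^1 ≡ 30 (mod 103)
30^2 = (30^1)^2 ≡ 30^2 = 900 ≡ 76 (mod 103)
30^4 = (30^2)^2 ≡ 76^2 = 5776 ≡ 8 (mod 103)
30^8 = (30^4)^2 ≡ 8^2 = 64 ≡ 64 (mod 103)
30^14 = 30^8 · 30^4 · 30^2 ≡ 64 · 8 · 76 ≡ 81 (mod 103).

81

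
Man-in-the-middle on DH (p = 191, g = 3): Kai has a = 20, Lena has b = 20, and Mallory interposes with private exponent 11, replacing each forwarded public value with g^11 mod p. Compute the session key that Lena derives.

69

Lena receives Mallory's public value M = 3^11 mod 191 instead of the honest one.
3^1 ≡ 3 (mod 191)
3^2 = (3^1)^2 ≡ 3^2 = 9 ≡ 9 (mod 191)
3^4 = (3^2)^2 ≡ 9^2 = 81 ≡ 81 (mod 191)
3^8 = (3^4)^2 ≡ 81^2 = 6561 ≡ 67 (mod 191)
3^11 = 3^8 · 3^2 · 3^1 ≡ 67 · 9 · 3 ≡ 90 (mod 191).
So M = 90. Lena computes K = M^20 mod 191.
90^1 ≡ 90 (mod 191)
90^2 = (90^1)^2 ≡ 90^2 = 8100 ≡ 78 (mod 191)
90^4 = (90^2)^2 ≡ 78^2 = 6084 ≡ 163 (mod 191)
90^8 = (90^4)^2 ≡ 163^2 = 26569 ≡ 20 (mod 191)
90^16 = (90^8)^2 ≡ 20^2 = 400 ≡ 18 (mod 191)
90^20 = 90^16 · 90^4 ≡ 18 · 163 ≡ 69 (mod 191).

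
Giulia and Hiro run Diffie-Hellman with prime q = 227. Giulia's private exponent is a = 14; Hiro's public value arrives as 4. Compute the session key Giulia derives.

11

Shared key K = 4^14 mod 227.
4^1 ≡ 4 (mod 227)
4^2 = (4^1)^2 ≡ 4^2 = 16 ≡ 16 (mod 227)
4^4 = (4^2)^2 ≡ 16^2 = 256 ≡ 29 (mod 227)
4^8 = (4^4)^2 ≡ 29^2 = 841 ≡ 160 (mod 227)
4^14 = 4^8 · 4^4 · 4^2 ≡ 160 · 29 · 16 ≡ 11 (mod 227).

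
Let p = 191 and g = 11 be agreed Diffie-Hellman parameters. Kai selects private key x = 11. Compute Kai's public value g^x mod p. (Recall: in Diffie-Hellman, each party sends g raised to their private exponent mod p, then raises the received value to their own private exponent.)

31

Public value = 11^11 mod 191.
11^1 ≡ 11 (mod 191)
11^2 = (11^1)^2 ≡ 11^2 = 121 ≡ 121 (mod 191)
11^4 = (11^2)^2 ≡ 121^2 = 14641 ≡ 125 (mod 191)
11^8 = (11^4)^2 ≡ 125^2 = 15625 ≡ 154 (mod 191)
11^11 = 11^8 · 11^2 · 11^1 ≡ 154 · 121 · 11 ≡ 31 (mod 191).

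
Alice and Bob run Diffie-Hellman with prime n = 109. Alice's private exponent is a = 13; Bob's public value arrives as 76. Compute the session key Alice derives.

76

Shared key K = 76^13 mod 109.
76^1 ≡ 76 (mod 109)
76^2 = (76^1)^2 ≡ 76^2 = 5776 ≡ 108 (mod 109)
76^4 = (76^2)^2 ≡ 108^2 = 11664 ≡ 1 (mod 109)
76^8 = (76^4)^2 ≡ 1^2 = 1 ≡ 1 (mod 109)
76^13 = 76^8 · 76^4 · 76^1 ≡ 1 · 1 · 76 ≡ 76 (mod 109).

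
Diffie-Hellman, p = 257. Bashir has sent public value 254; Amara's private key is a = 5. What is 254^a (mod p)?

Shared key K = 254^5 mod 257.
254^1 ≡ 254 (mod 257)
254^2 = (254^1)^2 ≡ 254^2 = 64516 ≡ 9 (mod 257)
254^4 = (254^2)^2 ≡ 9^2 = 81 ≡ 81 (mod 257)
254^5 = 254^4 · 254^1 ≡ 81 · 254 ≡ 14 (mod 257).

14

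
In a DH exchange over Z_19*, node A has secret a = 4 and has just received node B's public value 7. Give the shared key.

Shared key K = 7^4 mod 19.
7^1 ≡ 7 (mod 19)
7^2 = (7^1)^2 ≡ 7^2 = 49 ≡ 11 (mod 19)
7^4 = (7^2)^2 ≡ 11^2 = 121 ≡ 7 (mod 19)

7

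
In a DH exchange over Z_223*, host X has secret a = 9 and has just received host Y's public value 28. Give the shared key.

Shared key K = 28^9 mod 223.
28^1 ≡ 28 (mod 223)
28^2 = (28^1)^2 ≡ 28^2 = 784 ≡ 115 (mod 223)
28^4 = (28^2)^2 ≡ 115^2 = 13225 ≡ 68 (mod 223)
28^8 = (28^4)^2 ≡ 68^2 = 4624 ≡ 164 (mod 223)
28^9 = 28^8 · 28^1 ≡ 164 · 28 ≡ 132 (mod 223).

132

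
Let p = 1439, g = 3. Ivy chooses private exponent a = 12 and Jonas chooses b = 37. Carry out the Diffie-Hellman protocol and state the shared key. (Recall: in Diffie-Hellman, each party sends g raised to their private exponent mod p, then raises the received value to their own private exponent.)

674

Ivy sends A = g^a mod p = 3^12 mod 1439.
3^1 ≡ 3 (mod 1439)
3^2 = (3^1)^2 ≡ 3^2 = 9 ≡ 9 (mod 1439)
3^4 = (3^2)^2 ≡ 9^2 = 81 ≡ 81 (mod 1439)
3^8 = (3^4)^2 ≡ 81^2 = 6561 ≡ 805 (mod 1439)
3^12 = 3^8 · 3^4 ≡ 805 · 81 ≡ 450 (mod 1439).
So A = 450. Jonas then computes K = A^b mod p = 450^37 mod 1439.
450^1 ≡ 450 (mod 1439)
450^2 = (450^1)^2 ≡ 450^2 = 202500 ≡ 1040 (mod 1439)
450^4 = (450^2)^2 ≡ 1040^2 = 1081600 ≡ 911 (mod 1439)
450^8 = (450^4)^2 ≡ 911^2 = 829921 ≡ 1057 (mod 1439)
450^16 = (450^8)^2 ≡ 1057^2 = 1117249 ≡ 585 (mod 1439)
450^32 = (450^16)^2 ≡ 585^2 = 342225 ≡ 1182 (mod 1439)
450^37 = 450^32 · 450^4 · 450^1 ≡ 1182 · 911 · 450 ≡ 674 (mod 1439).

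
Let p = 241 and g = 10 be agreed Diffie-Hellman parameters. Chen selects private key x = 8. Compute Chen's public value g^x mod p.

Public value = 10^8 mod 241.
10^1 ≡ 10 (mod 241)
10^2 = (10^1)^2 ≡ 10^2 = 100 ≡ 100 (mod 241)
10^4 = (10^2)^2 ≡ 100^2 = 10000 ≡ 119 (mod 241)
10^8 = (10^4)^2 ≡ 119^2 = 14161 ≡ 183 (mod 241)

183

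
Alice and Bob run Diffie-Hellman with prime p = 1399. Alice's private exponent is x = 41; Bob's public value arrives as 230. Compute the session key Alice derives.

Shared key K = 230^41 mod 1399.
230^1 ≡ 230 (mod 1399)
230^2 = (230^1)^2 ≡ 230^2 = 52900 ≡ 1137 (mod 1399)
230^4 = (230^2)^2 ≡ 1137^2 = 1292769 ≡ 93 (mod 1399)
230^8 = (230^4)^2 ≡ 93^2 = 8649 ≡ 255 (mod 1399)
230^16 = (230^8)^2 ≡ 255^2 = 65025 ≡ 671 (mod 1399)
230^32 = (230^16)^2 ≡ 671^2 = 450241 ≡ 1162 (mod 1399)
230^41 = 230^32 · 230^8 · 230^1 ≡ 1162 · 255 · 230 ≡ 414 (mod 1399).

414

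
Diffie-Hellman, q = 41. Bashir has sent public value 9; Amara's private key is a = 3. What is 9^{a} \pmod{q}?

Shared key K = 9^3 mod 41.
9^1 ≡ 9 (mod 41)
9^2 = (9^1)^2 ≡ 9^2 = 81 ≡ 40 (mod 41)
9^3 = 9^2 · 9^1 ≡ 40 · 9 ≡ 32 (mod 41).

32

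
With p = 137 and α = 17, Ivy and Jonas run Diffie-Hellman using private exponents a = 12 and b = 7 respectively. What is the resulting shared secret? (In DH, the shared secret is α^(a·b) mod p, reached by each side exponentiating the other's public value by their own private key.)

115

Jonas sends B = α^b mod p = 17^7 mod 137.
17^1 ≡ 17 (mod 137)
17^2 = (17^1)^2 ≡ 17^2 = 289 ≡ 15 (mod 137)
17^4 = (17^2)^2 ≡ 15^2 = 225 ≡ 88 (mod 137)
17^7 = 17^4 · 17^2 · 17^1 ≡ 88 · 15 · 17 ≡ 109 (mod 137).
So B = 109. Ivy then computes K = B^a mod p = 109^12 mod 137.
109^1 ≡ 109 (mod 137)
109^2 = (109^1)^2 ≡ 109^2 = 11881 ≡ 99 (mod 137)
109^4 = (109^2)^2 ≡ 99^2 = 9801 ≡ 74 (mod 137)
109^8 = (109^4)^2 ≡ 74^2 = 5476 ≡ 133 (mod 137)
109^12 = 109^8 · 109^4 ≡ 133 · 74 ≡ 115 (mod 137).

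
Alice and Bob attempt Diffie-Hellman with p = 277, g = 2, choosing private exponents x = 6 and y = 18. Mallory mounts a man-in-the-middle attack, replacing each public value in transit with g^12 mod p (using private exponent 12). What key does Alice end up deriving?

Alice receives Mallory's public value M = 2^12 mod 277 instead of the honest one.
2^1 ≡ 2 (mod 277)
2^2 = (2^1)^2 ≡ 2^2 = 4 ≡ 4 (mod 277)
2^4 = (2^2)^2 ≡ 4^2 = 16 ≡ 16 (mod 277)
2^8 = (2^4)^2 ≡ 16^2 = 256 ≡ 256 (mod 277)
2^12 = 2^8 · 2^4 ≡ 256 · 16 ≡ 218 (mod 277).
So M = 218. Alice computes K = M^6 mod 277.
218^1 ≡ 218 (mod 277)
218^2 = (218^1)^2 ≡ 218^2 = 47524 ≡ 157 (mod 277)
218^4 = (218^2)^2 ≡ 157^2 = 24649 ≡ 273 (mod 277)
218^6 = 218^4 · 218^2 ≡ 273 · 157 ≡ 203 (mod 277).

203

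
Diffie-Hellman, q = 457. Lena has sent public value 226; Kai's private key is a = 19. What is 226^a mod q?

207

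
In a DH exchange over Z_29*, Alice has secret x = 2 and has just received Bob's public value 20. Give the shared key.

23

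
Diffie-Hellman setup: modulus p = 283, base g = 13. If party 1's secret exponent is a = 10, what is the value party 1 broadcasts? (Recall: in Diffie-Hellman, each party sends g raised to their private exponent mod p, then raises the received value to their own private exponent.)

9

Public value = 13^{10} \pmod{283}.
13^1 ≡ 13 (mod 283)
13^2 = (13^1)^2 ≡ 13^2 = 169 ≡ 169 (mod 283)
13^4 = (13^2)^2 ≡ 169^2 = 28561 ≡ 261 (mod 283)
13^8 = (13^4)^2 ≡ 261^2 = 68121 ≡ 201 (mod 283)
13^10 = 13^8 · 13^2 ≡ 201 · 169 ≡ 9 (mod 283).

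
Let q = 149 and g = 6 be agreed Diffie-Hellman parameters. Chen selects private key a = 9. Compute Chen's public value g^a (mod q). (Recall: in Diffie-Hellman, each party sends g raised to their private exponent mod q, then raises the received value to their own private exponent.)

Public value = 6^9 (mod 149).
6^1 ≡ 6 (mod 149)
6^2 = (6^1)^2 ≡ 6^2 = 36 ≡ 36 (mod 149)
6^4 = (6^2)^2 ≡ 36^2 = 1296 ≡ 104 (mod 149)
6^8 = (6^4)^2 ≡ 104^2 = 10816 ≡ 88 (mod 149)
6^9 = 6^8 · 6^1 ≡ 88 · 6 ≡ 81 (mod 149).

81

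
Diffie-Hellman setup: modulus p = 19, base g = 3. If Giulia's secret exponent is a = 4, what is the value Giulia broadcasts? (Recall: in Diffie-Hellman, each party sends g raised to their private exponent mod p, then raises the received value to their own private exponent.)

5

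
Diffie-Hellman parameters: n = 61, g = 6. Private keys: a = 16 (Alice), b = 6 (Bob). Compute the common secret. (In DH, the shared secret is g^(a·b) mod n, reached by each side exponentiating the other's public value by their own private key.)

9

Alice sends A = g^a mod n = 6^16 mod 61.
6^1 ≡ 6 (mod 61)
6^2 = (6^1)^2 ≡ 6^2 = 36 ≡ 36 (mod 61)
6^4 = (6^2)^2 ≡ 36^2 = 1296 ≡ 15 (mod 61)
6^8 = (6^4)^2 ≡ 15^2 = 225 ≡ 42 (mod 61)
6^16 = (6^8)^2 ≡ 42^2 = 1764 ≡ 56 (mod 61)
So A = 56. Bob then computes K = A^b mod n = 56^6 mod 61.
56^1 ≡ 56 (mod 61)
56^2 = (56^1)^2 ≡ 56^2 = 3136 ≡ 25 (mod 61)
56^4 = (56^2)^2 ≡ 25^2 = 625 ≡ 15 (mod 61)
56^6 = 56^4 · 56^2 ≡ 15 · 25 ≡ 9 (mod 61).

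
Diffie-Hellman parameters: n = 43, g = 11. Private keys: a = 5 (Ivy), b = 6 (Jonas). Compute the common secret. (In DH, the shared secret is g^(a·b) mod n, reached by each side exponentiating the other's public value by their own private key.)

35

Ivy sends A = g^a mod n = 11^5 mod 43.
11^1 ≡ 11 (mod 43)
11^2 = (11^1)^2 ≡ 11^2 = 121 ≡ 35 (mod 43)
11^4 = (11^2)^2 ≡ 35^2 = 1225 ≡ 21 (mod 43)
11^5 = 11^4 · 11^1 ≡ 21 · 11 ≡ 16 (mod 43).
So A = 16. Jonas then computes K = A^b mod n = 16^6 mod 43.
16^1 ≡ 16 (mod 43)
16^2 = (16^1)^2 ≡ 16^2 = 256 ≡ 41 (mod 43)
16^4 = (16^2)^2 ≡ 41^2 = 1681 ≡ 4 (mod 43)
16^6 = 16^4 · 16^2 ≡ 4 · 41 ≡ 35 (mod 43).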